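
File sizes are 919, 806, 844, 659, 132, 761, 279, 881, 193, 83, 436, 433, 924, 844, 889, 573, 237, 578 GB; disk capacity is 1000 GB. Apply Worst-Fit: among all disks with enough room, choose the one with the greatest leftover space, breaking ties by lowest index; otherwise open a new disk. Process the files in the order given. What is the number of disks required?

919 GB → disk 1 (remaining 81 GB)
806 GB → disk 2 (remaining 194 GB)
844 GB → disk 3 (remaining 156 GB)
659 GB → disk 4 (remaining 341 GB)
132 GB → disk 4 (remaining 209 GB)
761 GB → disk 5 (remaining 239 GB)
279 GB → disk 6 (remaining 721 GB)
881 GB → disk 7 (remaining 119 GB)
193 GB → disk 6 (remaining 528 GB)
83 GB → disk 6 (remaining 445 GB)
436 GB → disk 6 (remaining 9 GB)
433 GB → disk 8 (remaining 567 GB)
924 GB → disk 9 (remaining 76 GB)
844 GB → disk 10 (remaining 156 GB)
889 GB → disk 11 (remaining 111 GB)
573 GB → disk 12 (remaining 427 GB)
237 GB → disk 8 (remaining 330 GB)
578 GB → disk 13 (remaining 422 GB)

13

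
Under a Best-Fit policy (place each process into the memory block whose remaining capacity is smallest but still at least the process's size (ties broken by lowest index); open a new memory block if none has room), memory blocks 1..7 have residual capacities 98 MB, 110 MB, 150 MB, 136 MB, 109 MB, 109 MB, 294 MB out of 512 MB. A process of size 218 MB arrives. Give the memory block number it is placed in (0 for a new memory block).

Memory blocks with room: memory block 7 (294 MB).
Tightest fit is memory block 7 with 294 MB free.

7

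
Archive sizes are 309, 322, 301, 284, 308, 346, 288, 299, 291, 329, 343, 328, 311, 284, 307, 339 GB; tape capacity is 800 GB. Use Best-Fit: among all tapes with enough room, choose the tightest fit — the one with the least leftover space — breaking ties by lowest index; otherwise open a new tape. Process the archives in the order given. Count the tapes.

8

tape 1: place 309 GB, 491 GB left
tape 1: place 322 GB, 169 GB left
tape 2: place 301 GB, 499 GB left
tape 2: place 284 GB, 215 GB left
tape 3: place 308 GB, 492 GB left
tape 3: place 346 GB, 146 GB left
tape 4: place 288 GB, 512 GB left
tape 4: place 299 GB, 213 GB left
tape 5: place 291 GB, 509 GB left
tape 5: place 329 GB, 180 GB left
tape 6: place 343 GB, 457 GB left
tape 6: place 328 GB, 129 GB left
tape 7: place 311 GB, 489 GB left
tape 7: place 284 GB, 205 GB left
tape 8: place 307 GB, 493 GB left
tape 8: place 339 GB, 154 GB left
Final tapes: [309,322] [301,284] [308,346] [288,299] [291,329] [343,328] [311,284] [307,339].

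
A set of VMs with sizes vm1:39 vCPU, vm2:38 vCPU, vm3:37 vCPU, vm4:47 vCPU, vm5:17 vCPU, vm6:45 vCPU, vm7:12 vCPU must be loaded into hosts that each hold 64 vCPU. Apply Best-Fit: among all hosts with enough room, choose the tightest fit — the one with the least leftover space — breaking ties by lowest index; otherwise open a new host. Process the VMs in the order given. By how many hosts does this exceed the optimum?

Best-Fit: [39] [38] [37] [47,17] [45,12] → 5 hosts.
5 VMs exceed 32 vCPU (half the capacity), and no two of those can share a host, so at least 5 hosts are needed.
So 5 is already optimal.

0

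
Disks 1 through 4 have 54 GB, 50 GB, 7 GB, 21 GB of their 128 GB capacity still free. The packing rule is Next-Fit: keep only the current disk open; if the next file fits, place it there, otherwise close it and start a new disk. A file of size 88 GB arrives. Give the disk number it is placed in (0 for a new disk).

Next-Fit only looks at disk 4, which has 21 GB free.
88 GB does not fit, so a new disk is opened.

0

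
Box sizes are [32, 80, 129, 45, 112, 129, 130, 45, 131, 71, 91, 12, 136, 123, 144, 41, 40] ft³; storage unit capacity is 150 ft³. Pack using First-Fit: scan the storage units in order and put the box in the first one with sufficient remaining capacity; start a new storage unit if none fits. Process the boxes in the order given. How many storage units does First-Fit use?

32 ft³ → storage unit 1 (remaining 118 ft³)
80 ft³ → storage unit 1 (remaining 38 ft³)
129 ft³ → storage unit 2 (remaining 21 ft³)
45 ft³ → storage unit 3 (remaining 105 ft³)
112 ft³ → storage unit 4 (remaining 38 ft³)
129 ft³ → storage unit 5 (remaining 21 ft³)
130 ft³ → storage unit 6 (remaining 20 ft³)
45 ft³ → storage unit 3 (remaining 60 ft³)
131 ft³ → storage unit 7 (remaining 19 ft³)
71 ft³ → storage unit 8 (remaining 79 ft³)
91 ft³ → storage unit 9 (remaining 59 ft³)
12 ft³ → storage unit 1 (remaining 26 ft³)
136 ft³ → storage unit 10 (remaining 14 ft³)
123 ft³ → storage unit 11 (remaining 27 ft³)
144 ft³ → storage unit 12 (remaining 6 ft³)
41 ft³ → storage unit 3 (remaining 19 ft³)
40 ft³ → storage unit 8 (remaining 39 ft³)
Final storage units: [32,80,12] [129] [45,45,41] [112] [129] [130] [131] [71,40] [91] [136] [123] [144].

12 storage units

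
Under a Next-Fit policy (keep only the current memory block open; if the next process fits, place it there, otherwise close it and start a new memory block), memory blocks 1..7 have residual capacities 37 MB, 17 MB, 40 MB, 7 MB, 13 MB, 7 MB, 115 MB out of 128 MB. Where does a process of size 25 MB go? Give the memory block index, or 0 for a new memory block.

7

Next-Fit only looks at memory block 7, which has 115 MB free.
25 MB fits there.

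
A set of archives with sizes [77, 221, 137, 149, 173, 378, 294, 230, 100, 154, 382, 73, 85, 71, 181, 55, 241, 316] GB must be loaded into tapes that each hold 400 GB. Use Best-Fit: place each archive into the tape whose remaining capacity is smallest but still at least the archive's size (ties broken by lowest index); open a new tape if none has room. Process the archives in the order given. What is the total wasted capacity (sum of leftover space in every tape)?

683

tape 1: place 77 GB, 323 GB left
tape 1: place 221 GB, 102 GB left
tape 2: place 137 GB, 263 GB left
tape 2: place 149 GB, 114 GB left
tape 3: place 173 GB, 227 GB left
tape 4: place 378 GB, 22 GB left
tape 5: place 294 GB, 106 GB left
tape 6: place 230 GB, 170 GB left
tape 1: place 100 GB, 2 GB left
tape 6: place 154 GB, 16 GB left
tape 7: place 382 GB, 18 GB left
tape 5: place 73 GB, 33 GB left
tape 2: place 85 GB, 29 GB left
tape 3: place 71 GB, 156 GB left
tape 8: place 181 GB, 219 GB left
tape 3: place 55 GB, 101 GB left
tape 9: place 241 GB, 159 GB left
tape 10: place 316 GB, 84 GB left
10 tapes × 400 GB = 4000 GB; used 3317 GB; unused 683 GB.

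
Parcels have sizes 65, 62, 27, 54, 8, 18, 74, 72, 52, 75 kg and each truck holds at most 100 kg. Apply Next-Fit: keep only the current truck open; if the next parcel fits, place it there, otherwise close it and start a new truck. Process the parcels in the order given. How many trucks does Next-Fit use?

7 trucks

Put 65 kg in truck 1; 35 kg remain.
Put 62 kg in truck 2; 38 kg remain.
Put 27 kg in truck 2; 11 kg remain.
Put 54 kg in truck 3; 46 kg remain.
Put 8 kg in truck 3; 38 kg remain.
Put 18 kg in truck 3; 20 kg remain.
Put 74 kg in truck 4; 26 kg remain.
Put 72 kg in truck 5; 28 kg remain.
Put 52 kg in truck 6; 48 kg remain.
Put 75 kg in truck 7; 25 kg remain.
Final trucks: [65] [62,27] [54,8,18] [74] [72] [52] [75].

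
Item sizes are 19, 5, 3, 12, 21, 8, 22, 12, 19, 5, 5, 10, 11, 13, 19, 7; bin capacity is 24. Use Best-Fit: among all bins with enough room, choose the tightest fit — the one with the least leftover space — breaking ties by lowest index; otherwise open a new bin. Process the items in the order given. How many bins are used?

bin 1: place 19, 5 left
bin 1: place 5, 0 left
bin 2: place 3, 21 left
bin 2: place 12, 9 left
bin 3: place 21, 3 left
bin 2: place 8, 1 left
bin 4: place 22, 2 left
bin 5: place 12, 12 left
bin 6: place 19, 5 left
bin 6: place 5, 0 left
bin 5: place 5, 7 left
bin 7: place 10, 14 left
bin 7: place 11, 3 left
bin 8: place 13, 11 left
bin 9: place 19, 5 left
bin 5: place 7, 0 left

9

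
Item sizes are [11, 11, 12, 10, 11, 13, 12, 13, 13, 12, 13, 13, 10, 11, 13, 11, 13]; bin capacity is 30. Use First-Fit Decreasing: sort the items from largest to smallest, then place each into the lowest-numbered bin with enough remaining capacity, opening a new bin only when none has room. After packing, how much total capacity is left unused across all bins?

68

Sorted descending: 13, 13, 13, 13, 13, 13, 13, 12, 12, 12, 11, 11, 11, 11, 11, 10, 10.
Put 13 in bin 1; 17 remain.
Put 13 in bin 1; 4 remain.
Put 13 in bin 2; 17 remain.
Put 13 in bin 2; 4 remain.
Put 13 in bin 3; 17 remain.
Put 13 in bin 3; 4 remain.
Put 13 in bin 4; 17 remain.
Put 12 in bin 4; 5 remain.
Put 12 in bin 5; 18 remain.
Put 12 in bin 5; 6 remain.
Put 11 in bin 6; 19 remain.
Put 11 in bin 6; 8 remain.
Put 11 in bin 7; 19 remain.
Put 11 in bin 7; 8 remain.
Put 11 in bin 8; 19 remain.
Put 10 in bin 8; 9 remain.
Put 10 in bin 9; 20 remain.
9 bins × 30 = 270; used 202; unused 68.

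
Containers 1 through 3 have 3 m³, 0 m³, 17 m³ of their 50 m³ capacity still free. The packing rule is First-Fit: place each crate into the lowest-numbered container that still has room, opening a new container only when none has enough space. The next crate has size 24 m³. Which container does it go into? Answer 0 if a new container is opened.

No container has ≥ 24 m³ free, so a new container is opened.

0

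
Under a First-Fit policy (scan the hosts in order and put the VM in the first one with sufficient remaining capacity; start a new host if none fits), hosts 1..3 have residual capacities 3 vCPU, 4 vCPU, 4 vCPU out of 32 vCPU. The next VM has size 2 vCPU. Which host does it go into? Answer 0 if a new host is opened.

Hosts with room: host 1 (3 vCPU), host 2 (4 vCPU), host 3 (4 vCPU).
The first with room is host 1.

1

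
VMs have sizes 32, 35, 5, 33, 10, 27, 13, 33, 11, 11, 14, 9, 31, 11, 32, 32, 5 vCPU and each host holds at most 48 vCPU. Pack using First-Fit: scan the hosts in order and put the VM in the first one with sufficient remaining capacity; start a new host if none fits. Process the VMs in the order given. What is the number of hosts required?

8

Put 32 vCPU in host 1; 16 vCPU remain.
Put 35 vCPU in host 2; 13 vCPU remain.
Put 5 vCPU in host 1; 11 vCPU remain.
Put 33 vCPU in host 3; 15 vCPU remain.
Put 10 vCPU in host 1; 1 vCPU remain.
Put 27 vCPU in host 4; 21 vCPU remain.
Put 13 vCPU in host 2; 0 vCPU remain.
Put 33 vCPU in host 5; 15 vCPU remain.
Put 11 vCPU in host 3; 4 vCPU remain.
Put 11 vCPU in host 4; 10 vCPU remain.
Put 14 vCPU in host 5; 1 vCPU remain.
Put 9 vCPU in host 4; 1 vCPU remain.
Put 31 vCPU in host 6; 17 vCPU remain.
Put 11 vCPU in host 6; 6 vCPU remain.
Put 32 vCPU in host 7; 16 vCPU remain.
Put 32 vCPU in host 8; 16 vCPU remain.
Put 5 vCPU in host 6; 1 vCPU remain.
Final hosts: [32,5,10] [35,13] [33,11] [27,11,9] [33,14] [31,11,5] [32] [32].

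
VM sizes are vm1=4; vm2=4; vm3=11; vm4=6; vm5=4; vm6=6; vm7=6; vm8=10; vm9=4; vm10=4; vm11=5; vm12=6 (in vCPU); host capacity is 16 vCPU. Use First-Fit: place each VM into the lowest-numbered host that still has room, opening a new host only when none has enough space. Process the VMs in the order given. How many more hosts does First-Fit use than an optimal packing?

0

First-Fit: [4,4,6] [11,4] [6,6,4] [10,4] [5,6] → 5 hosts.
Total size 70 vCPU; any packing needs at least ⌈70/16⌉ = 5 hosts.
So 5 is already optimal.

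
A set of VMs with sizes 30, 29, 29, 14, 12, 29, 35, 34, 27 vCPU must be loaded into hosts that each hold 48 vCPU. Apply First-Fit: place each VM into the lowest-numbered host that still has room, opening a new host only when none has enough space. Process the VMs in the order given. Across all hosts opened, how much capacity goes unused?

Put 30 vCPU in host 1; 18 vCPU remain.
Put 29 vCPU in host 2; 19 vCPU remain.
Put 29 vCPU in host 3; 19 vCPU remain.
Put 14 vCPU in host 1; 4 vCPU remain.
Put 12 vCPU in host 2; 7 vCPU remain.
Put 29 vCPU in host 4; 19 vCPU remain.
Put 35 vCPU in host 5; 13 vCPU remain.
Put 34 vCPU in host 6; 14 vCPU remain.
Put 27 vCPU in host 7; 21 vCPU remain.
7 hosts × 48 vCPU = 336 vCPU; used 239 vCPU; unused 97 vCPU.

97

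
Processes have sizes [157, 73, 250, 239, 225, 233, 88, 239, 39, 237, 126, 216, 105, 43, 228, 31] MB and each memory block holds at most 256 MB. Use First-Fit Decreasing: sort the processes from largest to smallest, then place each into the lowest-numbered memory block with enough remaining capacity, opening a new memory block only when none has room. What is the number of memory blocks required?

11

Sorted descending: 250, 239, 239, 237, 233, 228, 225, 216, 157, 126, 105, 88, 73, 43, 39, 31.
Put 250 MB in memory block 1; 6 MB remain.
Put 239 MB in memory block 2; 17 MB remain.
Put 239 MB in memory block 3; 17 MB remain.
Put 237 MB in memory block 4; 19 MB remain.
Put 233 MB in memory block 5; 23 MB remain.
Put 228 MB in memory block 6; 28 MB remain.
Put 225 MB in memory block 7; 31 MB remain.
Put 216 MB in memory block 8; 40 MB remain.
Put 157 MB in memory block 9; 99 MB remain.
Put 126 MB in memory block 10; 130 MB remain.
Put 105 MB in memory block 10; 25 MB remain.
Put 88 MB in memory block 9; 11 MB remain.
Put 73 MB in memory block 11; 183 MB remain.
Put 43 MB in memory block 11; 140 MB remain.
Put 39 MB in memory block 8; 1 MB remain.
Put 31 MB in memory block 7; 0 MB remain.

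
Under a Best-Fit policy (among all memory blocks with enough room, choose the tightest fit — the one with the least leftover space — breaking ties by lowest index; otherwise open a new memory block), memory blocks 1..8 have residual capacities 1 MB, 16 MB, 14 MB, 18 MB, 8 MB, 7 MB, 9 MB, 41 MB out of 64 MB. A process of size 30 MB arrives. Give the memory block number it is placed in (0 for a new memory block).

8

Memory blocks with room: memory block 8 (41 MB).
Tightest fit is memory block 8 with 41 MB free.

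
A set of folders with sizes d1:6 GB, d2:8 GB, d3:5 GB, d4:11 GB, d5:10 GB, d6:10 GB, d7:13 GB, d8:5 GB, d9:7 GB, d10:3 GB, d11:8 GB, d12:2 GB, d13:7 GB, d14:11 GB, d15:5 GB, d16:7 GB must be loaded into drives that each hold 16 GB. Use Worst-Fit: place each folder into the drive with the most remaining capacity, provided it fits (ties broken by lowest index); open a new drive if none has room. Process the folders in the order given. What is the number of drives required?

10

d1 (6 GB) → drive 1 (remaining 10 GB)
d2 (8 GB) → drive 1 (remaining 2 GB)
d3 (5 GB) → drive 2 (remaining 11 GB)
d4 (11 GB) → drive 2 (remaining 0 GB)
d5 (10 GB) → drive 3 (remaining 6 GB)
d6 (10 GB) → drive 4 (remaining 6 GB)
d7 (13 GB) → drive 5 (remaining 3 GB)
d8 (5 GB) → drive 3 (remaining 1 GB)
d9 (7 GB) → drive 6 (remaining 9 GB)
d10 (3 GB) → drive 6 (remaining 6 GB)
d11 (8 GB) → drive 7 (remaining 8 GB)
d12 (2 GB) → drive 7 (remaining 6 GB)
d13 (7 GB) → drive 8 (remaining 9 GB)
d14 (11 GB) → drive 9 (remaining 5 GB)
d15 (5 GB) → drive 8 (remaining 4 GB)
d16 (7 GB) → drive 10 (remaining 9 GB)
Final drives: [6,8] [5,11] [10,5] [10] [13] [7,3] [8,2] [7,5] [11] [7].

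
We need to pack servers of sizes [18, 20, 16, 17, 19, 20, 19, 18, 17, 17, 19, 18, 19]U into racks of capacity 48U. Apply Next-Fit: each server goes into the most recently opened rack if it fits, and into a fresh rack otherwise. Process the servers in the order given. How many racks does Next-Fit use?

18U → rack 1 (remaining 30U)
20U → rack 1 (remaining 10U)
16U → rack 2 (remaining 32U)
17U → rack 2 (remaining 15U)
19U → rack 3 (remaining 29U)
20U → rack 3 (remaining 9U)
19U → rack 4 (remaining 29U)
18U → rack 4 (remaining 11U)
17U → rack 5 (remaining 31U)
17U → rack 5 (remaining 14U)
19U → rack 6 (remaining 29U)
18U → rack 6 (remaining 11U)
19U → rack 7 (remaining 29U)

7 racks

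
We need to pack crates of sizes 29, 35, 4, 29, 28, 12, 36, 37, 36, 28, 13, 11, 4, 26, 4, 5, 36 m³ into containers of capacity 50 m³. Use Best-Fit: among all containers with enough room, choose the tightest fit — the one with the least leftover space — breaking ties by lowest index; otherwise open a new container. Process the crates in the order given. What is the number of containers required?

10 containers

29 m³ → container 1 (remaining 21 m³)
35 m³ → container 2 (remaining 15 m³)
4 m³ → container 2 (remaining 11 m³)
29 m³ → container 3 (remaining 21 m³)
28 m³ → container 4 (remaining 22 m³)
12 m³ → container 1 (remaining 9 m³)
36 m³ → container 5 (remaining 14 m³)
37 m³ → container 6 (remaining 13 m³)
36 m³ → container 7 (remaining 14 m³)
28 m³ → container 8 (remaining 22 m³)
13 m³ → container 6 (remaining 0 m³)
11 m³ → container 2 (remaining 0 m³)
4 m³ → container 1 (remaining 5 m³)
26 m³ → container 9 (remaining 24 m³)
4 m³ → container 1 (remaining 1 m³)
5 m³ → container 5 (remaining 9 m³)
36 m³ → container 10 (remaining 14 m³)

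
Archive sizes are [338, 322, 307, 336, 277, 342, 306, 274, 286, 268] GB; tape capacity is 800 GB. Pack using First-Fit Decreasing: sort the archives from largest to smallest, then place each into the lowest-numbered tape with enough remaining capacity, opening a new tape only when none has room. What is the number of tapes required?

5

Sorted descending: 342, 338, 336, 322, 307, 306, 286, 277, 274, 268.
342 GB → tape 1 (remaining 458 GB)
338 GB → tape 1 (remaining 120 GB)
336 GB → tape 2 (remaining 464 GB)
322 GB → tape 2 (remaining 142 GB)
307 GB → tape 3 (remaining 493 GB)
306 GB → tape 3 (remaining 187 GB)
286 GB → tape 4 (remaining 514 GB)
277 GB → tape 4 (remaining 237 GB)
274 GB → tape 5 (remaining 526 GB)
268 GB → tape 5 (remaining 258 GB)
Final tapes: [342,338] [336,322] [307,306] [286,277] [274,268].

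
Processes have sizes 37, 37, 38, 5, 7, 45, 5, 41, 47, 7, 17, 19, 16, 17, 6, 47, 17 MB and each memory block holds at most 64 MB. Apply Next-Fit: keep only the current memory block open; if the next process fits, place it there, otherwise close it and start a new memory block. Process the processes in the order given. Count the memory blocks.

37 MB → memory block 1 (remaining 27 MB)
37 MB → memory block 2 (remaining 27 MB)
38 MB → memory block 3 (remaining 26 MB)
5 MB → memory block 3 (remaining 21 MB)
7 MB → memory block 3 (remaining 14 MB)
45 MB → memory block 4 (remaining 19 MB)
5 MB → memory block 4 (remaining 14 MB)
41 MB → memory block 5 (remaining 23 MB)
47 MB → memory block 6 (remaining 17 MB)
7 MB → memory block 6 (remaining 10 MB)
17 MB → memory block 7 (remaining 47 MB)
19 MB → memory block 7 (remaining 28 MB)
16 MB → memory block 7 (remaining 12 MB)
17 MB → memory block 8 (remaining 47 MB)
6 MB → memory block 8 (remaining 41 MB)
47 MB → memory block 9 (remaining 17 MB)
17 MB → memory block 9 (remaining 0 MB)

9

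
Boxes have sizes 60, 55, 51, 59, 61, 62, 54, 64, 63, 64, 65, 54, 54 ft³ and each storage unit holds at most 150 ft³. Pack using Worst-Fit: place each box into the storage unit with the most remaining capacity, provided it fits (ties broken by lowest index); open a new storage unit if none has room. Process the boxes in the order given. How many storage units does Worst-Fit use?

7

Put 60 ft³ in storage unit 1; 90 ft³ remain.
Put 55 ft³ in storage unit 1; 35 ft³ remain.
Put 51 ft³ in storage unit 2; 99 ft³ remain.
Put 59 ft³ in storage unit 2; 40 ft³ remain.
Put 61 ft³ in storage unit 3; 89 ft³ remain.
Put 62 ft³ in storage unit 3; 27 ft³ remain.
Put 54 ft³ in storage unit 4; 96 ft³ remain.
Put 64 ft³ in storage unit 4; 32 ft³ remain.
Put 63 ft³ in storage unit 5; 87 ft³ remain.
Put 64 ft³ in storage unit 5; 23 ft³ remain.
Put 65 ft³ in storage unit 6; 85 ft³ remain.
Put 54 ft³ in storage unit 6; 31 ft³ remain.
Put 54 ft³ in storage unit 7; 96 ft³ remain.
Final storage units: [60,55] [51,59] [61,62] [54,64] [63,64] [65,54] [54].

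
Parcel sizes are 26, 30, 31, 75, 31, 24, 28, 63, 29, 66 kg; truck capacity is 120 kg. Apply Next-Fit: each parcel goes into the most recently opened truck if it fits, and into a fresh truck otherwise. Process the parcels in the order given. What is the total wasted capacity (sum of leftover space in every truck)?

77

26 kg → truck 1 (remaining 94 kg)
30 kg → truck 1 (remaining 64 kg)
31 kg → truck 1 (remaining 33 kg)
75 kg → truck 2 (remaining 45 kg)
31 kg → truck 2 (remaining 14 kg)
24 kg → truck 3 (remaining 96 kg)
28 kg → truck 3 (remaining 68 kg)
63 kg → truck 3 (remaining 5 kg)
29 kg → truck 4 (remaining 91 kg)
66 kg → truck 4 (remaining 25 kg)
4 trucks × 120 kg = 480 kg; used 403 kg; unused 77 kg.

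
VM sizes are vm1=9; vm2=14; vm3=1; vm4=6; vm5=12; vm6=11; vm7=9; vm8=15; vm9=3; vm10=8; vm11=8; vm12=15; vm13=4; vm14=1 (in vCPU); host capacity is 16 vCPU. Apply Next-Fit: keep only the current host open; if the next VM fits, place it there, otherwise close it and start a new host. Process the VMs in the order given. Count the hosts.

11 hosts

vm1 (9 vCPU) → host 1 (remaining 7 vCPU)
vm2 (14 vCPU) → host 2 (remaining 2 vCPU)
vm3 (1 vCPU) → host 2 (remaining 1 vCPU)
vm4 (6 vCPU) → host 3 (remaining 10 vCPU)
vm5 (12 vCPU) → host 4 (remaining 4 vCPU)
vm6 (11 vCPU) → host 5 (remaining 5 vCPU)
vm7 (9 vCPU) → host 6 (remaining 7 vCPU)
vm8 (15 vCPU) → host 7 (remaining 1 vCPU)
vm9 (3 vCPU) → host 8 (remaining 13 vCPU)
vm10 (8 vCPU) → host 8 (remaining 5 vCPU)
vm11 (8 vCPU) → host 9 (remaining 8 vCPU)
vm12 (15 vCPU) → host 10 (remaining 1 vCPU)
vm13 (4 vCPU) → host 11 (remaining 12 vCPU)
vm14 (1 vCPU) → host 11 (remaining 11 vCPU)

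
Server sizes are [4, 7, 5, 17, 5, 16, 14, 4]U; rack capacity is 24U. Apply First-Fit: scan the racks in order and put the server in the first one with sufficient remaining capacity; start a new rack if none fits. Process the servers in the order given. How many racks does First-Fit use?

4 racks

rack 1: place 4U, 20U left
rack 1: place 7U, 13U left
rack 1: place 5U, 8U left
rack 2: place 17U, 7U left
rack 1: place 5U, 3U left
rack 3: place 16U, 8U left
rack 4: place 14U, 10U left
rack 2: place 4U, 3U left
Final racks: [4,7,5,5] [17,4] [16] [14].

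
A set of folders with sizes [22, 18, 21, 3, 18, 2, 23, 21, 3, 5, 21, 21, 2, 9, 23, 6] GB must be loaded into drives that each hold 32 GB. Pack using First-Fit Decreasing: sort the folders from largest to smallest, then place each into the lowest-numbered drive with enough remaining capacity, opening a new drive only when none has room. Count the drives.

Sorted descending: 23, 23, 22, 21, 21, 21, 21, 18, 18, 9, 6, 5, 3, 3, 2, 2.
drive 1: place 23 GB, 9 GB left
drive 2: place 23 GB, 9 GB left
drive 3: place 22 GB, 10 GB left
drive 4: place 21 GB, 11 GB left
drive 5: place 21 GB, 11 GB left
drive 6: place 21 GB, 11 GB left
drive 7: place 21 GB, 11 GB left
drive 8: place 18 GB, 14 GB left
drive 9: place 18 GB, 14 GB left
drive 1: place 9 GB, 0 GB left
drive 2: place 6 GB, 3 GB left
drive 3: place 5 GB, 5 GB left
drive 2: place 3 GB, 0 GB left
drive 3: place 3 GB, 2 GB left
drive 3: place 2 GB, 0 GB left
drive 4: place 2 GB, 9 GB left
Final drives: [23,9] [23,6,3] [22,5,3,2] [21,2] [21] [21] [21] [18] [18].

9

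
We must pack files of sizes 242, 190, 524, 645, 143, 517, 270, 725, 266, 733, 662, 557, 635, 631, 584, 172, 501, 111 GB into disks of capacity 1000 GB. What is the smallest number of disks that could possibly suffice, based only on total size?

9

Total size = 242 + 190 + 524 + 645 + 143 + 517 + 270 + 725 + 266 + 733 + 662 + 557 + 635 + 631 + 584 + 172 + 501 + 111 = 8108 GB.
⌈8108 / 1000⌉ = 9.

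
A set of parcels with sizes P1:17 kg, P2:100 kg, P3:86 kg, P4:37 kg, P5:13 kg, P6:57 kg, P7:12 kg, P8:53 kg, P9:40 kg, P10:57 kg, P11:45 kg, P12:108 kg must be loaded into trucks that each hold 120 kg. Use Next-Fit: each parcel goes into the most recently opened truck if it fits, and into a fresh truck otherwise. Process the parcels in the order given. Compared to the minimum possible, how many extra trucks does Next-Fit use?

0

Next-Fit: [17,100] [86] [37,13,57,12] [53,40] [57,45] [108] → 6 trucks.
Total size 625 kg; any packing needs at least ⌈625/120⌉ = 6 trucks.
So 6 is already optimal.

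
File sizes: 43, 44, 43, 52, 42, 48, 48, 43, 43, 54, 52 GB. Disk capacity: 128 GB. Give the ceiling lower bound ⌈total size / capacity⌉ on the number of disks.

4

Total size = 43 + 44 + 43 + 52 + 42 + 48 + 48 + 43 + 43 + 54 + 52 = 512 GB.
⌈512 / 128⌉ = 4.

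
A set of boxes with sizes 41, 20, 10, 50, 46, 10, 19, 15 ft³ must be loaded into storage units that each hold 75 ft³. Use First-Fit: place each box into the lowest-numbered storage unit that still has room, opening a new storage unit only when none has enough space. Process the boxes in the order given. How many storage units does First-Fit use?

Put 41 ft³ in storage unit 1; 34 ft³ remain.
Put 20 ft³ in storage unit 1; 14 ft³ remain.
Put 10 ft³ in storage unit 1; 4 ft³ remain.
Put 50 ft³ in storage unit 2; 25 ft³ remain.
Put 46 ft³ in storage unit 3; 29 ft³ remain.
Put 10 ft³ in storage unit 2; 15 ft³ remain.
Put 19 ft³ in storage unit 3; 10 ft³ remain.
Put 15 ft³ in storage unit 2; 0 ft³ remain.
Final storage units: [41,20,10] [50,10,15] [46,19].

3 storage units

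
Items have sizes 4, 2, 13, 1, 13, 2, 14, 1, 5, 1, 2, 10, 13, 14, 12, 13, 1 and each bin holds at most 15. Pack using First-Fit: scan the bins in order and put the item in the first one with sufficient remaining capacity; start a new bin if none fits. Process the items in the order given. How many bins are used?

4 → bin 1 (remaining 11)
2 → bin 1 (remaining 9)
13 → bin 2 (remaining 2)
1 → bin 1 (remaining 8)
13 → bin 3 (remaining 2)
2 → bin 1 (remaining 6)
14 → bin 4 (remaining 1)
1 → bin 1 (remaining 5)
5 → bin 1 (remaining 0)
1 → bin 2 (remaining 1)
2 → bin 3 (remaining 0)
10 → bin 5 (remaining 5)
13 → bin 6 (remaining 2)
14 → bin 7 (remaining 1)
12 → bin 8 (remaining 3)
13 → bin 9 (remaining 2)
1 → bin 2 (remaining 0)

9 bins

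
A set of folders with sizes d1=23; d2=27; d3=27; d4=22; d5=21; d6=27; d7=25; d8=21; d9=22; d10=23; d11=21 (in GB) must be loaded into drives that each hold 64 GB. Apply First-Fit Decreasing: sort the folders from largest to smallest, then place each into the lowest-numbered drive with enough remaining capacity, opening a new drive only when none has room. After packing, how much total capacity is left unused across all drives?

61

Sorted descending: 27, 27, 27, 25, 23, 23, 22, 22, 21, 21, 21.
Put 27 GB in drive 1; 37 GB remain.
Put 27 GB in drive 1; 10 GB remain.
Put 27 GB in drive 2; 37 GB remain.
Put 25 GB in drive 2; 12 GB remain.
Put 23 GB in drive 3; 41 GB remain.
Put 23 GB in drive 3; 18 GB remain.
Put 22 GB in drive 4; 42 GB remain.
Put 22 GB in drive 4; 20 GB remain.
Put 21 GB in drive 5; 43 GB remain.
Put 21 GB in drive 5; 22 GB remain.
Put 21 GB in drive 5; 1 GB remain.
5 drives × 64 GB = 320 GB; used 259 GB; unused 61 GB.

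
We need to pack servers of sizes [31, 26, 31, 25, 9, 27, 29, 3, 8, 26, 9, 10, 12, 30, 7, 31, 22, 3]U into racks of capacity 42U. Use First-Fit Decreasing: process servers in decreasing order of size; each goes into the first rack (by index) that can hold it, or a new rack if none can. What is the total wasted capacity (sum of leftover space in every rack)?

81

Sorted descending: 31, 31, 31, 30, 29, 27, 26, 26, 25, 22, 12, 10, 9, 9, 8, 7, 3, 3.
Put 31U in rack 1; 11U remain.
Put 31U in rack 2; 11U remain.
Put 31U in rack 3; 11U remain.
Put 30U in rack 4; 12U remain.
Put 29U in rack 5; 13U remain.
Put 27U in rack 6; 15U remain.
Put 26U in rack 7; 16U remain.
Put 26U in rack 8; 16U remain.
Put 25U in rack 9; 17U remain.
Put 22U in rack 10; 20U remain.
Put 12U in rack 4; 0U remain.
Put 10U in rack 1; 1U remain.
Put 9U in rack 2; 2U remain.
Put 9U in rack 3; 2U remain.
Put 8U in rack 5; 5U remain.
Put 7U in rack 6; 8U remain.
Put 3U in rack 5; 2U remain.
Put 3U in rack 6; 5U remain.
10 racks × 42U = 420U; used 339U; unused 81U.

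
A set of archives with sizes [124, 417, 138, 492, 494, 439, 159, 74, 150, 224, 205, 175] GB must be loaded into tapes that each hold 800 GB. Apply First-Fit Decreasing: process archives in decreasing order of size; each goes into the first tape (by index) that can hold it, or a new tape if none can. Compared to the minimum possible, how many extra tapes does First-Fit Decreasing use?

First-Fit Decreasing: [494,224,74] [492,205] [439,175,159] [417,150,138] [124] → 5 tapes.
Total size 3091 GB; any packing needs at least ⌈3091/800⌉ = 4 tapes.
An optimal packing achieves that bound: [494,224,74] [492,175,124] [439,205,150] [417,159,138] → 4 tapes.
Excess: 5 − 4 = 1.

1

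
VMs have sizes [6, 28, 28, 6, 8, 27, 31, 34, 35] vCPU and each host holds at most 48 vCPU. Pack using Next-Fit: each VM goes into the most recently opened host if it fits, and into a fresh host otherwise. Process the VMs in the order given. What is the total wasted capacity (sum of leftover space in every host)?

6 vCPU → host 1 (remaining 42 vCPU)
28 vCPU → host 1 (remaining 14 vCPU)
28 vCPU → host 2 (remaining 20 vCPU)
6 vCPU → host 2 (remaining 14 vCPU)
8 vCPU → host 2 (remaining 6 vCPU)
27 vCPU → host 3 (remaining 21 vCPU)
31 vCPU → host 4 (remaining 17 vCPU)
34 vCPU → host 5 (remaining 14 vCPU)
35 vCPU → host 6 (remaining 13 vCPU)
6 hosts × 48 vCPU = 288 vCPU; used 203 vCPU; unused 85 vCPU.

85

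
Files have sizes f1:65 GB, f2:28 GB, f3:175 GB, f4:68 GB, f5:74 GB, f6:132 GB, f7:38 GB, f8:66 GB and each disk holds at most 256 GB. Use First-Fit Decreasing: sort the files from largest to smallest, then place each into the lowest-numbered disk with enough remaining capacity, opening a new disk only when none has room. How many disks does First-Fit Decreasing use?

Sorted descending: 175, 132, 74, 68, 66, 65, 38, 28.
Put 175 GB in disk 1; 81 GB remain.
Put 132 GB in disk 2; 124 GB remain.
Put 74 GB in disk 1; 7 GB remain.
Put 68 GB in disk 2; 56 GB remain.
Put 66 GB in disk 3; 190 GB remain.
Put 65 GB in disk 3; 125 GB remain.
Put 38 GB in disk 2; 18 GB remain.
Put 28 GB in disk 3; 97 GB remain.
Final disks: [175,74] [132,68,38] [66,65,28].

3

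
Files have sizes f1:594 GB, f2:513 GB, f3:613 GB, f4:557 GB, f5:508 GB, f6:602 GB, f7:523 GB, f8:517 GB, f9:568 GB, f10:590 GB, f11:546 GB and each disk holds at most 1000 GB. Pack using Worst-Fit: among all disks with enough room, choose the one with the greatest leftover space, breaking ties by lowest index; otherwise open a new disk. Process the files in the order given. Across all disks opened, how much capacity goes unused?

4869

Put f1 (594 GB) in disk 1; 406 GB remain.
Put f2 (513 GB) in disk 2; 487 GB remain.
Put f3 (613 GB) in disk 3; 387 GB remain.
Put f4 (557 GB) in disk 4; 443 GB remain.
Put f5 (508 GB) in disk 5; 492 GB remain.
Put f6 (602 GB) in disk 6; 398 GB remain.
Put f7 (523 GB) in disk 7; 477 GB remain.
Put f8 (517 GB) in disk 8; 483 GB remain.
Put f9 (568 GB) in disk 9; 432 GB remain.
Put f10 (590 GB) in disk 10; 410 GB remain.
Put f11 (546 GB) in disk 11; 454 GB remain.
11 disks × 1000 GB = 11000 GB; used 6131 GB; unused 4869 GB.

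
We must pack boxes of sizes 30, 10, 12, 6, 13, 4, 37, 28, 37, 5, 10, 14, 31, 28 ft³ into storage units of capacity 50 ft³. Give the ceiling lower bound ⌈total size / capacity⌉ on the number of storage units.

6 storage units

Total size = 30 + 10 + 12 + 6 + 13 + 4 + 37 + 28 + 37 + 5 + 10 + 14 + 31 + 28 = 265 ft³.
⌈265 / 50⌉ = 6.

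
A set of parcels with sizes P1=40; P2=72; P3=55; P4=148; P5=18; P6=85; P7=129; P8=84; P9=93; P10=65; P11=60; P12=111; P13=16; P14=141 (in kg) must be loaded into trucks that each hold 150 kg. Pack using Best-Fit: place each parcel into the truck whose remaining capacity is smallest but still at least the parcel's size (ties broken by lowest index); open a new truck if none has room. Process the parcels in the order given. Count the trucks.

9 trucks

truck 1: place P1 (40 kg), 110 kg left
truck 1: place P2 (72 kg), 38 kg left
truck 2: place P3 (55 kg), 95 kg left
truck 3: place P4 (148 kg), 2 kg left
truck 1: place P5 (18 kg), 20 kg left
truck 2: place P6 (85 kg), 10 kg left
truck 4: place P7 (129 kg), 21 kg left
truck 5: place P8 (84 kg), 66 kg left
truck 6: place P9 (93 kg), 57 kg left
truck 5: place P10 (65 kg), 1 kg left
truck 7: place P11 (60 kg), 90 kg left
truck 8: place P12 (111 kg), 39 kg left
truck 1: place P13 (16 kg), 4 kg left
truck 9: place P14 (141 kg), 9 kg left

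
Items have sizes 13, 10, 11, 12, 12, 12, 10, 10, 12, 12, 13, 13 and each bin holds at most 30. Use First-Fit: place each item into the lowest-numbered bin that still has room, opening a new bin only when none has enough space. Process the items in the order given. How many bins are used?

13 → bin 1 (remaining 17)
10 → bin 1 (remaining 7)
11 → bin 2 (remaining 19)
12 → bin 2 (remaining 7)
12 → bin 3 (remaining 18)
12 → bin 3 (remaining 6)
10 → bin 4 (remaining 20)
10 → bin 4 (remaining 10)
12 → bin 5 (remaining 18)
12 → bin 5 (remaining 6)
13 → bin 6 (remaining 17)
13 → bin 6 (remaining 4)
Final bins: [13,10] [11,12] [12,12] [10,10] [12,12] [13,13].

6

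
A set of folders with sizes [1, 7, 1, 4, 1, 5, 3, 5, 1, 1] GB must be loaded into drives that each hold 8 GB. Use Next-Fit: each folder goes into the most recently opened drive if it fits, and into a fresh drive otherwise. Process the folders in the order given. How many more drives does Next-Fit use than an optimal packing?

0

Next-Fit: [1,7] [1,4,1] [5,3] [5,1,1] → 4 drives.
Total size 29 GB; any packing needs at least ⌈29/8⌉ = 4 drives.
So 4 is already optimal.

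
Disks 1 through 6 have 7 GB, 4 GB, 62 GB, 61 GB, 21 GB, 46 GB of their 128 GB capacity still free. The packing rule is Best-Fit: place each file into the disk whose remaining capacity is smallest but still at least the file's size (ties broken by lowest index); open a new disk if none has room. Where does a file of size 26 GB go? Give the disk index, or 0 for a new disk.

Disks with room: disk 3 (62 GB), disk 4 (61 GB), disk 6 (46 GB).
Tightest fit is disk 6 with 46 GB free.

6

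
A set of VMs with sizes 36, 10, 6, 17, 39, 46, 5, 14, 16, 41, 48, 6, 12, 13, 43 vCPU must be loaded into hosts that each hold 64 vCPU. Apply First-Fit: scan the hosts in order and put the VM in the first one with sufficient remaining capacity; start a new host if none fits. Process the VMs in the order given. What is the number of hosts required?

6

host 1: place 36 vCPU, 28 vCPU left
host 1: place 10 vCPU, 18 vCPU left
host 1: place 6 vCPU, 12 vCPU left
host 2: place 17 vCPU, 47 vCPU left
host 2: place 39 vCPU, 8 vCPU left
host 3: place 46 vCPU, 18 vCPU left
host 1: place 5 vCPU, 7 vCPU left
host 3: place 14 vCPU, 4 vCPU left
host 4: place 16 vCPU, 48 vCPU left
host 4: place 41 vCPU, 7 vCPU left
host 5: place 48 vCPU, 16 vCPU left
host 1: place 6 vCPU, 1 vCPU left
host 5: place 12 vCPU, 4 vCPU left
host 6: place 13 vCPU, 51 vCPU left
host 6: place 43 vCPU, 8 vCPU left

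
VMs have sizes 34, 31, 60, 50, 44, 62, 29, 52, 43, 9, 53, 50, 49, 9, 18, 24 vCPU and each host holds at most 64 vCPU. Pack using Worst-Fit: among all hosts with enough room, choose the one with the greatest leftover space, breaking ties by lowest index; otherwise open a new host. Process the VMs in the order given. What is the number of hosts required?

34 vCPU → host 1 (remaining 30 vCPU)
31 vCPU → host 2 (remaining 33 vCPU)
60 vCPU → host 3 (remaining 4 vCPU)
50 vCPU → host 4 (remaining 14 vCPU)
44 vCPU → host 5 (remaining 20 vCPU)
62 vCPU → host 6 (remaining 2 vCPU)
29 vCPU → host 2 (remaining 4 vCPU)
52 vCPU → host 7 (remaining 12 vCPU)
43 vCPU → host 8 (remaining 21 vCPU)
9 vCPU → host 1 (remaining 21 vCPU)
53 vCPU → host 9 (remaining 11 vCPU)
50 vCPU → host 10 (remaining 14 vCPU)
49 vCPU → host 11 (remaining 15 vCPU)
9 vCPU → host 1 (remaining 12 vCPU)
18 vCPU → host 8 (remaining 3 vCPU)
24 vCPU → host 12 (remaining 40 vCPU)
Final hosts: [34,9,9] [31,29] [60] [50] [44] [62] [52] [43,18] [53] [50] [49] [24].

12 hosts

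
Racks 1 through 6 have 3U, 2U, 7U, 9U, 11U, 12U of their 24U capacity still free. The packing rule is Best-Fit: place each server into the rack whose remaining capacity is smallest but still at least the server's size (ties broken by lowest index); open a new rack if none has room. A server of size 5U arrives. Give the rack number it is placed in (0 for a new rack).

Racks with room: rack 3 (7U), rack 4 (9U), rack 5 (11U), rack 6 (12U).
Tightest fit is rack 3 with 7U free.

3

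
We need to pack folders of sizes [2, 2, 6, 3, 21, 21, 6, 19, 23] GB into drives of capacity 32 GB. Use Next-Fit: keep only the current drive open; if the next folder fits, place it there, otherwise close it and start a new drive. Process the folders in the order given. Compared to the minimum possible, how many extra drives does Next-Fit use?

Next-Fit: [2,2,6,3] [21] [21,6] [19] [23] → 5 drives.
Total size 103 GB; any packing needs at least ⌈103/32⌉ = 4 drives.
An optimal packing achieves that bound: [23,6,3] [21,6,2,2] [21] [19] → 4 drives.
Excess: 5 − 4 = 1.

1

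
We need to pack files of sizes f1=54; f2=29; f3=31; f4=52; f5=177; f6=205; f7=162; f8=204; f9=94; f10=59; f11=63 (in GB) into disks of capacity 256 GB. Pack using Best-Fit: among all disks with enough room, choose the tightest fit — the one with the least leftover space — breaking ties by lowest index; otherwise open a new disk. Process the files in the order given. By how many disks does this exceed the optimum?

0

Best-Fit: [54,29,31,52,63] [177,59] [205] [162,94] [204] → 5 disks.
Total size 1130 GB; any packing needs at least ⌈1130/256⌉ = 5 disks.
So 5 is already optimal.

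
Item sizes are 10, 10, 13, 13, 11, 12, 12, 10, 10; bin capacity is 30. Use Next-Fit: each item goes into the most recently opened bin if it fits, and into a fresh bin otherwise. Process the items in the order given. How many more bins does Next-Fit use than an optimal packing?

Next-Fit: [10,10] [13,13] [11,12] [12,10] [10] → 5 bins.
Total size 101; any packing needs at least ⌈101/30⌉ = 4 bins.
An optimal packing achieves that bound: [13,13] [12,12] [11,10] [10,10,10] → 4 bins.
Excess: 5 − 4 = 1.

1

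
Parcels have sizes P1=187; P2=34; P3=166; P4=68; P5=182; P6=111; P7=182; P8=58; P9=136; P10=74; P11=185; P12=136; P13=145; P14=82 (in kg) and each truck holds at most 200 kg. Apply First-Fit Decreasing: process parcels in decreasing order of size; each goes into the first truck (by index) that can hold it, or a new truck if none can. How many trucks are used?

Sorted descending: 187, 185, 182, 182, 166, 145, 136, 136, 111, 82, 74, 68, 58, 34.
truck 1: place 187 kg, 13 kg left
truck 2: place 185 kg, 15 kg left
truck 3: place 182 kg, 18 kg left
truck 4: place 182 kg, 18 kg left
truck 5: place 166 kg, 34 kg left
truck 6: place 145 kg, 55 kg left
truck 7: place 136 kg, 64 kg left
truck 8: place 136 kg, 64 kg left
truck 9: place 111 kg, 89 kg left
truck 9: place 82 kg, 7 kg left
truck 10: place 74 kg, 126 kg left
truck 10: place 68 kg, 58 kg left
truck 7: place 58 kg, 6 kg left
truck 5: place 34 kg, 0 kg left
Final trucks: [187] [185] [182] [182] [166,34] [145] [136,58] [136] [111,82] [74,68].

10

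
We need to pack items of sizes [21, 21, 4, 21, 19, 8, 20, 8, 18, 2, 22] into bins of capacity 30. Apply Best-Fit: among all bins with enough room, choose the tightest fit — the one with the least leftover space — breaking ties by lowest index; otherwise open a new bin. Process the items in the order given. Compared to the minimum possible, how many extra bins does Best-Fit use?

0

Best-Fit: [21,4,2] [21,8] [21,8] [19] [20] [18] [22] → 7 bins.
7 items exceed 15 (half the capacity), and no two of those can share a bin, so at least 7 bins are needed.
So 7 is already optimal.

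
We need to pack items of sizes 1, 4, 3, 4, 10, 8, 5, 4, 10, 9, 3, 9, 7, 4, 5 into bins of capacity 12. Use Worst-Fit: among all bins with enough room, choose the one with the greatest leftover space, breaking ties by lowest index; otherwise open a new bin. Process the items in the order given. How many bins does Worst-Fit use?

9 bins

Put 1 in bin 1; 11 remain.
Put 4 in bin 1; 7 remain.
Put 3 in bin 1; 4 remain.
Put 4 in bin 1; 0 remain.
Put 10 in bin 2; 2 remain.
Put 8 in bin 3; 4 remain.
Put 5 in bin 4; 7 remain.
Put 4 in bin 4; 3 remain.
Put 10 in bin 5; 2 remain.
Put 9 in bin 6; 3 remain.
Put 3 in bin 3; 1 remain.
Put 9 in bin 7; 3 remain.
Put 7 in bin 8; 5 remain.
Put 4 in bin 8; 1 remain.
Put 5 in bin 9; 7 remain.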